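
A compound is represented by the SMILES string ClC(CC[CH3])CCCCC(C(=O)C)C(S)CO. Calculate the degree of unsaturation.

1

Degree of unsaturation = (number of rings) + (number of π bonds).
Ring closures in the SMILES: 0.
π bonds: 1 double bond (each 1 DoU) → 1 DoU from unsaturation.
Total DoU = 0 + 1 = 1.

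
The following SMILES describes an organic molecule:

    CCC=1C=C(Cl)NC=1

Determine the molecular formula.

C6H8ClN

Walk through each heavy atom and fill implicit hydrogens from standard valence (C 4, N 3, O 2, S 2, halogen 1):
  atom 1: C, bond orders sum to 1 (valence 4) → 3 H
  atom 2: C, bond orders sum to 2 (valence 4) → 2 H
  atom 3: C, bond orders sum to 4 (valence 4) → 0 H
  atom 4: C, bond orders sum to 3 (valence 4) → 1 H
  atom 5: C, bond orders sum to 4 (valence 4) → 0 H
  atom 6: Cl (halogen, monovalent) → 0 H
  atom 7: N, bond orders sum to 2 (valence 3) → 1 H
  atom 8: C, bond orders sum to 3 (valence 4) → 1 H
Totals → C:6, H:8, Cl:1, N:1.
In Hill order: C6H8ClN.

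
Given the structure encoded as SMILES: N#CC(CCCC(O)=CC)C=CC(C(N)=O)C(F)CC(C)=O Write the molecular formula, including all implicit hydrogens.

Walk through each heavy atom and fill implicit hydrogens from standard valence (C 4, N 3, O 2, S 2, halogen 1):
  atom 1: N, bond orders sum to 3 (valence 3) → 0 H
  atom 2: C, bond orders sum to 4 (valence 4) → 0 H
  atom 3: C, bond orders sum to 3 (valence 4) → 1 H
  atom 4: C, bond orders sum to 2 (valence 4) → 2 H
  atom 5: C, bond orders sum to 2 (valence 4) → 2 H
  atom 6: C, bond orders sum to 2 (valence 4) → 2 H
  atom 7: C, bond orders sum to 4 (valence 4) → 0 H
  atom 8: O, bond orders sum to 1 (valence 2) → 1 H
  atom 9: C, bond orders sum to 3 (valence 4) → 1 H
  atom 10: C, bond orders sum to 1 (valence 4) → 3 H
  atom 11: C, bond orders sum to 3 (valence 4) → 1 H
  atom 12: C, bond orders sum to 3 (valence 4) → 1 H
  atom 13: C, bond orders sum to 3 (valence 4) → 1 H
  atom 14: C, bond orders sum to 4 (valence 4) → 0 H
  atom 15: N, bond orders sum to 1 (valence 3) → 2 H
  atom 16: O, bond orders sum to 2 (valence 2) → 0 H
  atom 17: C, bond orders sum to 3 (valence 4) → 1 H
  atom 18: F (halogen, monovalent) → 0 H
  atom 19: C, bond orders sum to 2 (valence 4) → 2 H
  atom 20: C, bond orders sum to 4 (valence 4) → 0 H
  atom 21: C, bond orders sum to 1 (valence 4) → 3 H
  atom 22: O, bond orders sum to 2 (valence 2) → 0 H
Totals → C:16, H:23, F:1, N:2, O:3.

C16H23FN2O3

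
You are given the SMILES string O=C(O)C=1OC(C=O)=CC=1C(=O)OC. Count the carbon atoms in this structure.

8

Count every carbon token in the SMILES (each C, including those in ring-closure positions and inside branches).
Carbon count: 8.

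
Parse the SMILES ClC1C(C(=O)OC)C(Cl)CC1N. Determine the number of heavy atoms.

Every atom symbol written in the SMILES (organic subset) is one heavy atom; implicit H are not written.
Heavy atoms by element → C:7, Cl:2, N:1, O:2.
Total: 12.

12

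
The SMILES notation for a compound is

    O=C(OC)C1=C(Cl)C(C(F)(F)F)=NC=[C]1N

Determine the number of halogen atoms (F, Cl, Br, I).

4

Halogen atoms appear at heavy-atom positions 7, 10, 11, 12 (1×Cl, 3×F).
Other groups present: 1 ester, 1 primary amine.
Halogen count: 4.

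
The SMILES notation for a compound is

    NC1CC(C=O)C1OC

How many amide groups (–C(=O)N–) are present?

0

Scan the SMILES for the amide motif — none present.
Groups that are present: 1 aldehyde, 1 ether, 1 primary amine.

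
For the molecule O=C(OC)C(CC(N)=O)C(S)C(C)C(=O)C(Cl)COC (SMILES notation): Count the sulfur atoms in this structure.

Scan the SMILES for S atoms (remember two-letter symbols like Cl and Br are single atoms).
Sulfur count: 1.

1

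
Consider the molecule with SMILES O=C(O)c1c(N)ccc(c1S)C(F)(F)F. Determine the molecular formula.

Walk through each heavy atom and fill implicit hydrogens from standard valence (C 4, N 3, O 2, S 2, halogen 1); for lowercase aromatic atoms, an aromatic c carries 1 H when it has two neighbours and 0 H with three, and aromatic n carries 0 H:
  atom 1: O, bond orders sum to 2 (valence 2) → 0 H
  atom 2: C, bond orders sum to 4 (valence 4) → 0 H
  atom 3: O, bond orders sum to 1 (valence 2) → 1 H
  atom 4: aromatic c, 3 neighbours → 0 H
  atom 5: aromatic c, 3 neighbours → 0 H
  atom 6: N, bond orders sum to 1 (valence 3) → 2 H
  atom 7: aromatic c, 2 neighbours → 1 H
  atom 8: aromatic c, 2 neighbours → 1 H
  atom 9: aromatic c, 3 neighbours → 0 H
  atom 10: aromatic c, 3 neighbours → 0 H
  atom 11: S, bond orders sum to 1 (valence 2) → 1 H
  atom 12: C, bond orders sum to 4 (valence 4) → 0 H
  atom 13: F (halogen, monovalent) → 0 H
  atom 14: F (halogen, monovalent) → 0 H
  atom 15: F (halogen, monovalent) → 0 H
Totals → C:8, H:6, F:3, N:1, O:2, S:1.

C8H6F3NO2S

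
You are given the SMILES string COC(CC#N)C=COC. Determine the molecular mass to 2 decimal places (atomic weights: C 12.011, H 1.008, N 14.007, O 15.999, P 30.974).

First, the molecular formula is C7H11NO2 (counting implicit H from valence).
  C: 7 × 12.011 = 84.077
  H: 11 × 1.008 = 11.088
  N: 1 × 14.007 = 14.007
  O: 2 × 15.999 = 31.998
Sum: 7×12.011 + 11×1.008 + 1×14.007 + 2×15.999 = 141.170 → 141.17 g/mol.

141.17 g/mol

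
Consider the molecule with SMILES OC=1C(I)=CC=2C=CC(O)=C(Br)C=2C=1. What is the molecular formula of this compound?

C10H6BrIO2

Walk through each heavy atom and fill implicit hydrogens from standard valence (C 4, N 3, O 2, S 2, halogen 1):
  atom 1: O, bond orders sum to 1 (valence 2) → 1 H
  atom 2: C, bond orders sum to 4 (valence 4) → 0 H
  atom 3: C, bond orders sum to 4 (valence 4) → 0 H
  atom 4: I (halogen, monovalent) → 0 H
  atom 5: C, bond orders sum to 3 (valence 4) → 1 H
  atom 6: C, bond orders sum to 4 (valence 4) → 0 H
  atom 7: C, bond orders sum to 3 (valence 4) → 1 H
  atom 8: C, bond orders sum to 3 (valence 4) → 1 H
  atom 9: C, bond orders sum to 4 (valence 4) → 0 H
  atom 10: O, bond orders sum to 1 (valence 2) → 1 H
  atom 11: C, bond orders sum to 4 (valence 4) → 0 H
  atom 12: Br (halogen, monovalent) → 0 H
  atom 13: C, bond orders sum to 4 (valence 4) → 0 H
  atom 14: C, bond orders sum to 3 (valence 4) → 1 H
Totals → C:10, H:6, Br:1, I:1, O:2.
In Hill order: C10H6BrIO2.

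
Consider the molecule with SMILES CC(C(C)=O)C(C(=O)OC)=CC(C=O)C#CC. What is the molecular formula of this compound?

C13H16O4

Walk through each heavy atom and fill implicit hydrogens from standard valence (C 4, N 3, O 2, S 2, halogen 1):
  atom 1: C, bond orders sum to 1 (valence 4) → 3 H
  atom 2: C, bond orders sum to 3 (valence 4) → 1 H
  atom 3: C, bond orders sum to 4 (valence 4) → 0 H
  atom 4: C, bond orders sum to 1 (valence 4) → 3 H
  atom 5: O, bond orders sum to 2 (valence 2) → 0 H
  atom 6: C, bond orders sum to 4 (valence 4) → 0 H
  atom 7: C, bond orders sum to 4 (valence 4) → 0 H
  atom 8: O, bond orders sum to 2 (valence 2) → 0 H
  atom 9: O, bond orders sum to 2 (valence 2) → 0 H
  atom 10: C, bond orders sum to 1 (valence 4) → 3 H
  atom 11: C, bond orders sum to 3 (valence 4) → 1 H
  atom 12: C, bond orders sum to 3 (valence 4) → 1 H
  atom 13: C, bond orders sum to 3 (valence 4) → 1 H
  atom 14: O, bond orders sum to 2 (valence 2) → 0 H
  atom 15: C, bond orders sum to 4 (valence 4) → 0 H
  atom 16: C, bond orders sum to 4 (valence 4) → 0 H
  atom 17: C, bond orders sum to 1 (valence 4) → 3 H
Totals → C:13, H:16, O:4.
In Hill order: C13H16O4.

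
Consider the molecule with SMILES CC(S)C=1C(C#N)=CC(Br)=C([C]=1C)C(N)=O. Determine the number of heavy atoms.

Every atom symbol written in the SMILES (organic subset) is one heavy atom; implicit H are not written.
Heavy atoms by element → Br:1, C:11, N:2, O:1, S:1.
Total: 16.

16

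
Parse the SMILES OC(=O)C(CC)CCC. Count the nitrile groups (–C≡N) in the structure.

0

Scan the SMILES for the nitrile motif — none present.
Groups that are present: 1 carboxylic acid.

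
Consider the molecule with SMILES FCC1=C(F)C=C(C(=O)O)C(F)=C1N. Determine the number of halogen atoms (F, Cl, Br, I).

3

Halogen atoms appear at heavy-atom positions 1, 5, 12 (3×F).
Other groups present: 1 carboxylic acid, 1 primary amine.
Halogen count: 3.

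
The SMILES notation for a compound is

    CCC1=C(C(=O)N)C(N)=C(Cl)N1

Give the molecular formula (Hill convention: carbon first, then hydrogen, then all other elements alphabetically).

Walk through each heavy atom and fill implicit hydrogens from standard valence (C 4, N 3, O 2, S 2, halogen 1):
  atom 1: C, bond orders sum to 1 (valence 4) → 3 H
  atom 2: C, bond orders sum to 2 (valence 4) → 2 H
  atom 3: C, bond orders sum to 4 (valence 4) → 0 H
  atom 4: C, bond orders sum to 4 (valence 4) → 0 H
  atom 5: C, bond orders sum to 4 (valence 4) → 0 H
  atom 6: O, bond orders sum to 2 (valence 2) → 0 H
  atom 7: N, bond orders sum to 1 (valence 3) → 2 H
  atom 8: C, bond orders sum to 4 (valence 4) → 0 H
  atom 9: N, bond orders sum to 1 (valence 3) → 2 H
  atom 10: C, bond orders sum to 4 (valence 4) → 0 H
  atom 11: Cl (halogen, monovalent) → 0 H
  atom 12: N, bond orders sum to 2 (valence 3) → 1 H
Totals → C:7, H:10, Cl:1, N:3, O:1.

C7H10ClN3O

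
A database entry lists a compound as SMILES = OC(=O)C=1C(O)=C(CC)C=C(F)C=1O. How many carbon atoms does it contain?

Count every carbon token in the SMILES (each C, including those in ring-closure positions and inside branches).
Carbon count: 9.

9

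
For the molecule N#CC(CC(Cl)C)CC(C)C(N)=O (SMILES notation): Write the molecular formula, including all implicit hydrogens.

Walk through each heavy atom and fill implicit hydrogens from standard valence (C 4, N 3, O 2, S 2, halogen 1):
  atom 1: N, bond orders sum to 3 (valence 3) → 0 H
  atom 2: C, bond orders sum to 4 (valence 4) → 0 H
  atom 3: C, bond orders sum to 3 (valence 4) → 1 H
  atom 4: C, bond orders sum to 2 (valence 4) → 2 H
  atom 5: C, bond orders sum to 3 (valence 4) → 1 H
  atom 6: Cl (halogen, monovalent) → 0 H
  atom 7: C, bond orders sum to 1 (valence 4) → 3 H
  atom 8: C, bond orders sum to 2 (valence 4) → 2 H
  atom 9: C, bond orders sum to 3 (valence 4) → 1 H
  atom 10: C, bond orders sum to 1 (valence 4) → 3 H
  atom 11: C, bond orders sum to 4 (valence 4) → 0 H
  atom 12: N, bond orders sum to 1 (valence 3) → 2 H
  atom 13: O, bond orders sum to 2 (valence 2) → 0 H
Totals → C:9, H:15, Cl:1, N:2, O:1.
In Hill order: C9H15ClN2O.

C9H15ClN2O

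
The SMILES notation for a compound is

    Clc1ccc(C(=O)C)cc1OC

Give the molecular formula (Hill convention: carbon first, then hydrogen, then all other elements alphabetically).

C9H9ClO2

Walk through each heavy atom and fill implicit hydrogens from standard valence (C 4, N 3, O 2, S 2, halogen 1); for lowercase aromatic atoms, an aromatic c carries 1 H when it has two neighbours and 0 H with three, and aromatic n carries 0 H:
  atom 1: Cl (halogen, monovalent) → 0 H
  atom 2: aromatic c, 3 neighbours → 0 H
  atom 3: aromatic c, 2 neighbours → 1 H
  atom 4: aromatic c, 2 neighbours → 1 H
  atom 5: aromatic c, 3 neighbours → 0 H
  atom 6: C, bond orders sum to 4 (valence 4) → 0 H
  atom 7: O, bond orders sum to 2 (valence 2) → 0 H
  atom 8: C, bond orders sum to 1 (valence 4) → 3 H
  atom 9: aromatic c, 2 neighbours → 1 H
  atom 10: aromatic c, 3 neighbours → 0 H
  atom 11: O, bond orders sum to 2 (valence 2) → 0 H
  atom 12: C, bond orders sum to 1 (valence 4) → 3 H
Totals → C:9, H:9, Cl:1, O:2.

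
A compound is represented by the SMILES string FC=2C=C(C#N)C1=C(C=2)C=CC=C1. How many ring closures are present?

2

In SMILES, each pair of matching ring-closure digits denotes one ring-closing bond; the number of such bonds equals the number of independent rings.
Ring-closure bonds here: 2.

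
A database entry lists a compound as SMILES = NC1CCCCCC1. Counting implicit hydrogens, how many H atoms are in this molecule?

15

Walk through each heavy atom and fill implicit hydrogens from standard valence (C 4, N 3, O 2, S 2, halogen 1):
  atom 1: N, bond orders sum to 1 (valence 3) → 2 H
  atom 2: C, bond orders sum to 3 (valence 4) → 1 H
  atom 3: C, bond orders sum to 2 (valence 4) → 2 H
  atom 4: C, bond orders sum to 2 (valence 4) → 2 H
  atom 5: C, bond orders sum to 2 (valence 4) → 2 H
  atom 6: C, bond orders sum to 2 (valence 4) → 2 H
  atom 7: C, bond orders sum to 2 (valence 4) → 2 H
  atom 8: C, bond orders sum to 2 (valence 4) → 2 H
Total hydrogens: 15.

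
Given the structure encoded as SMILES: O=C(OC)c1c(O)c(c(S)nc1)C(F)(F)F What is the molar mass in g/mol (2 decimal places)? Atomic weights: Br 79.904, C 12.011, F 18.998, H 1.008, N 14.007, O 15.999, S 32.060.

253.19 g/mol

First, the molecular formula is C8H6F3NO3S (counting implicit H from valence).
  C: 8 × 12.011 = 96.088
  F: 3 × 18.998 = 56.994
  H: 6 × 1.008 = 6.048
  N: 1 × 14.007 = 14.007
  O: 3 × 15.999 = 47.997
  S: 1 × 32.060 = 32.060
Sum: 8×12.011 + 3×18.998 + 6×1.008 + 1×14.007 + 3×15.999 + 1×32.060 = 253.194 → 253.19 g/mol.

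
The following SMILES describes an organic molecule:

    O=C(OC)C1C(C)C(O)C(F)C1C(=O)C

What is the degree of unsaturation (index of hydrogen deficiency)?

Degree of unsaturation = (number of rings) + (number of π bonds).
Ring closures in the SMILES: 1.
π bonds: 2 double bonds (each 1 DoU) → 2 DoU from unsaturation.
Total DoU = 1 + 2 = 3.

3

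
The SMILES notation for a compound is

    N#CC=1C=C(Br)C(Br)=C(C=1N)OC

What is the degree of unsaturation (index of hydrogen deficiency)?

Molecular formula: C8H6Br2N2O.
DoU = (2C + 2 + N − H − X) / 2, where X is the halogen count and O/S are ignored.
    = (2·8 + 2 + 2 − 6 − 2) / 2 = 12 / 2 = 6.

6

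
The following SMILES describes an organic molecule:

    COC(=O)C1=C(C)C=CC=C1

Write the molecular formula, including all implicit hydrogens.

C9H10O2

Walk through each heavy atom and fill implicit hydrogens from standard valence (C 4, N 3, O 2, S 2, halogen 1):
  atom 1: C, bond orders sum to 1 (valence 4) → 3 H
  atom 2: O, bond orders sum to 2 (valence 2) → 0 H
  atom 3: C, bond orders sum to 4 (valence 4) → 0 H
  atom 4: O, bond orders sum to 2 (valence 2) → 0 H
  atom 5: C, bond orders sum to 4 (valence 4) → 0 H
  atom 6: C, bond orders sum to 4 (valence 4) → 0 H
  atom 7: C, bond orders sum to 1 (valence 4) → 3 H
  atom 8: C, bond orders sum to 3 (valence 4) → 1 H
  atom 9: C, bond orders sum to 3 (valence 4) → 1 H
  atom 10: C, bond orders sum to 3 (valence 4) → 1 H
  atom 11: C, bond orders sum to 3 (valence 4) → 1 H
Totals → C:9, H:10, O:2.
In Hill order: C9H10O2.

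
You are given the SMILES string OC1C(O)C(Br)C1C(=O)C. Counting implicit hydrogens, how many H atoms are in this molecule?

9

Walk through each heavy atom and fill implicit hydrogens from standard valence (C 4, N 3, O 2, S 2, halogen 1):
  atom 1: O, bond orders sum to 1 (valence 2) → 1 H
  atom 2: C, bond orders sum to 3 (valence 4) → 1 H
  atom 3: C, bond orders sum to 3 (valence 4) → 1 H
  atom 4: O, bond orders sum to 1 (valence 2) → 1 H
  atom 5: C, bond orders sum to 3 (valence 4) → 1 H
  atom 6: Br (halogen, monovalent) → 0 H
  atom 7: C, bond orders sum to 3 (valence 4) → 1 H
  atom 8: C, bond orders sum to 4 (valence 4) → 0 H
  atom 9: O, bond orders sum to 2 (valence 2) → 0 H
  atom 10: C, bond orders sum to 1 (valence 4) → 3 H
Total hydrogens: 9.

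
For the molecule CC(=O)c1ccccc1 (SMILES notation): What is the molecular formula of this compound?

Walk through each heavy atom and fill implicit hydrogens from standard valence (C 4, N 3, O 2, S 2, halogen 1); for lowercase aromatic atoms, an aromatic c carries 1 H when it has two neighbours and 0 H with three, and aromatic n carries 0 H:
  atom 1: C, bond orders sum to 1 (valence 4) → 3 H
  atom 2: C, bond orders sum to 4 (valence 4) → 0 H
  atom 3: O, bond orders sum to 2 (valence 2) → 0 H
  atom 4: aromatic c, 3 neighbours → 0 H
  atom 5: aromatic c, 2 neighbours → 1 H
  atom 6: aromatic c, 2 neighbours → 1 H
  atom 7: aromatic c, 2 neighbours → 1 H
  atom 8: aromatic c, 2 neighbours → 1 H
  atom 9: aromatic c, 2 neighbours → 1 H
Totals → C:8, H:8, O:1.
In Hill order: C8H8O.

C8H8O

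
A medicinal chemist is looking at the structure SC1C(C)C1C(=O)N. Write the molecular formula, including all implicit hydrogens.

Walk through each heavy atom and fill implicit hydrogens from standard valence (C 4, N 3, O 2, S 2, halogen 1):
  atom 1: S, bond orders sum to 1 (valence 2) → 1 H
  atom 2: C, bond orders sum to 3 (valence 4) → 1 H
  atom 3: C, bond orders sum to 3 (valence 4) → 1 H
  atom 4: C, bond orders sum to 1 (valence 4) → 3 H
  atom 5: C, bond orders sum to 3 (valence 4) → 1 H
  atom 6: C, bond orders sum to 4 (valence 4) → 0 H
  atom 7: O, bond orders sum to 2 (valence 2) → 0 H
  atom 8: N, bond orders sum to 1 (valence 3) → 2 H
Totals → C:5, H:9, N:1, O:1, S:1.

C5H9NOS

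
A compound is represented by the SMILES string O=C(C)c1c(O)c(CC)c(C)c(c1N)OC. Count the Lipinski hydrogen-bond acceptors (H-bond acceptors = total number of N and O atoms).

4

N atoms: 1; O atoms: 3.
Lipinski HBA = 1 + 3 = 4.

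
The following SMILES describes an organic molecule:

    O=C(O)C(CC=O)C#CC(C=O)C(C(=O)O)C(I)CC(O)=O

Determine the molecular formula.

Walk through each heavy atom and fill implicit hydrogens from standard valence (C 4, N 3, O 2, S 2, halogen 1):
  atom 1: O, bond orders sum to 2 (valence 2) → 0 H
  atom 2: C, bond orders sum to 4 (valence 4) → 0 H
  atom 3: O, bond orders sum to 1 (valence 2) → 1 H
  atom 4: C, bond orders sum to 3 (valence 4) → 1 H
  atom 5: C, bond orders sum to 2 (valence 4) → 2 H
  atom 6: C, bond orders sum to 3 (valence 4) → 1 H
  atom 7: O, bond orders sum to 2 (valence 2) → 0 H
  atom 8: C, bond orders sum to 4 (valence 4) → 0 H
  atom 9: C, bond orders sum to 4 (valence 4) → 0 H
  atom 10: C, bond orders sum to 3 (valence 4) → 1 H
  atom 11: C, bond orders sum to 3 (valence 4) → 1 H
  atom 12: O, bond orders sum to 2 (valence 2) → 0 H
  atom 13: C, bond orders sum to 3 (valence 4) → 1 H
  atom 14: C, bond orders sum to 4 (valence 4) → 0 H
  atom 15: O, bond orders sum to 2 (valence 2) → 0 H
  atom 16: O, bond orders sum to 1 (valence 2) → 1 H
  atom 17: C, bond orders sum to 3 (valence 4) → 1 H
  atom 18: I (halogen, monovalent) → 0 H
  atom 19: C, bond orders sum to 2 (valence 4) → 2 H
  atom 20: C, bond orders sum to 4 (valence 4) → 0 H
  atom 21: O, bond orders sum to 1 (valence 2) → 1 H
  atom 22: O, bond orders sum to 2 (valence 2) → 0 H
Totals → C:13, H:13, I:1, O:8.

C13H13IO8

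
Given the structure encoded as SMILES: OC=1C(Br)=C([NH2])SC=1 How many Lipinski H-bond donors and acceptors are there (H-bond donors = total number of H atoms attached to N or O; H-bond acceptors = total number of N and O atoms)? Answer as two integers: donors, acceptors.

Donors: find every N or O and count the H atoms it carries.
  atom 1 (O): bond orders sum to 1 → 1 H
  atom 6 (N): bond orders sum to 1 → 2 H
Lipinski HBD = 3.
Acceptors: N atoms = 1, O atoms = 1 → HBA = 2.

3, 2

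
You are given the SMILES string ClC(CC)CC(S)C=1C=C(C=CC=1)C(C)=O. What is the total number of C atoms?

13

Count every carbon token in the SMILES (each C, including those in ring-closure positions and inside branches).
Carbon count: 13.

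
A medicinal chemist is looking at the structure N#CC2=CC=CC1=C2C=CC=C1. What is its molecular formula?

C11H7N

Walk through each heavy atom and fill implicit hydrogens from standard valence (C 4, N 3, O 2, S 2, halogen 1):
  atom 1: N, bond orders sum to 3 (valence 3) → 0 H
  atom 2: C, bond orders sum to 4 (valence 4) → 0 H
  atom 3: C, bond orders sum to 4 (valence 4) → 0 H
  atom 4: C, bond orders sum to 3 (valence 4) → 1 H
  atom 5: C, bond orders sum to 3 (valence 4) → 1 H
  atom 6: C, bond orders sum to 3 (valence 4) → 1 H
  atom 7: C, bond orders sum to 4 (valence 4) → 0 H
  atom 8: C, bond orders sum to 4 (valence 4) → 0 H
  atom 9: C, bond orders sum to 3 (valence 4) → 1 H
  atom 10: C, bond orders sum to 3 (valence 4) → 1 H
  atom 11: C, bond orders sum to 3 (valence 4) → 1 H
  atom 12: C, bond orders sum to 3 (valence 4) → 1 H
Totals → C:11, H:7, N:1.
In Hill order: C11H7N.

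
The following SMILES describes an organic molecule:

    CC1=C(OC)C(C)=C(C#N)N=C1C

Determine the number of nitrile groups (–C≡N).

The nitrile motif appears at heavy-atom position 9 in the SMILES.
Other groups present: 1 ether.
Nitrile count: 1.

1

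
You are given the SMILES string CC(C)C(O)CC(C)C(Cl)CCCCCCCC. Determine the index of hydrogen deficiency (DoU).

0

Degree of unsaturation = (number of rings) + (number of π bonds).
Ring closures in the SMILES: 0.
π bonds: none → 0 DoU from unsaturation.
Total DoU = 0 + 0 = 0.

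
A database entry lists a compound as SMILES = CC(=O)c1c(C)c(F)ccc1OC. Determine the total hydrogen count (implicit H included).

11

Walk through each heavy atom and fill implicit hydrogens from standard valence (C 4, N 3, O 2, S 2, halogen 1); for lowercase aromatic atoms, an aromatic c carries 1 H when it has two neighbours and 0 H with three, and aromatic n carries 0 H:
  atom 1: C, bond orders sum to 1 (valence 4) → 3 H
  atom 2: C, bond orders sum to 4 (valence 4) → 0 H
  atom 3: O, bond orders sum to 2 (valence 2) → 0 H
  atom 4: aromatic c, 3 neighbours → 0 H
  atom 5: aromatic c, 3 neighbours → 0 H
  atom 6: C, bond orders sum to 1 (valence 4) → 3 H
  atom 7: aromatic c, 3 neighbours → 0 H
  atom 8: F (halogen, monovalent) → 0 H
  atom 9: aromatic c, 2 neighbours → 1 H
  atom 10: aromatic c, 2 neighbours → 1 H
  atom 11: aromatic c, 3 neighbours → 0 H
  atom 12: O, bond orders sum to 2 (valence 2) → 0 H
  atom 13: C, bond orders sum to 1 (valence 4) → 3 H
Total hydrogens: 11.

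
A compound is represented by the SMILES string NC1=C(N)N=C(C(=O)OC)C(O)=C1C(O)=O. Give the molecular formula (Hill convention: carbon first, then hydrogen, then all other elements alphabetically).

C8H9N3O5

Walk through each heavy atom and fill implicit hydrogens from standard valence (C 4, N 3, O 2, S 2, halogen 1):
  atom 1: N, bond orders sum to 1 (valence 3) → 2 H
  atom 2: C, bond orders sum to 4 (valence 4) → 0 H
  atom 3: C, bond orders sum to 4 (valence 4) → 0 H
  atom 4: N, bond orders sum to 1 (valence 3) → 2 H
  atom 5: N, bond orders sum to 3 (valence 3) → 0 H
  atom 6: C, bond orders sum to 4 (valence 4) → 0 H
  atom 7: C, bond orders sum to 4 (valence 4) → 0 H
  atom 8: O, bond orders sum to 2 (valence 2) → 0 H
  atom 9: O, bond orders sum to 2 (valence 2) → 0 H
  atom 10: C, bond orders sum to 1 (valence 4) → 3 H
  atom 11: C, bond orders sum to 4 (valence 4) → 0 H
  atom 12: O, bond orders sum to 1 (valence 2) → 1 H
  atom 13: C, bond orders sum to 4 (valence 4) → 0 H
  atom 14: C, bond orders sum to 4 (valence 4) → 0 H
  atom 15: O, bond orders sum to 1 (valence 2) → 1 H
  atom 16: O, bond orders sum to 2 (valence 2) → 0 H
Totals → C:8, H:9, N:3, O:5.
In Hill order: C8H9N3O5.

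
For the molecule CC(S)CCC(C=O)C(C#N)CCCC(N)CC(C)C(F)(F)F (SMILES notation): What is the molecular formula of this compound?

Walk through each heavy atom and fill implicit hydrogens from standard valence (C 4, N 3, O 2, S 2, halogen 1):
  atom 1: C, bond orders sum to 1 (valence 4) → 3 H
  atom 2: C, bond orders sum to 3 (valence 4) → 1 H
  atom 3: S, bond orders sum to 1 (valence 2) → 1 H
  atom 4: C, bond orders sum to 2 (valence 4) → 2 H
  atom 5: C, bond orders sum to 2 (valence 4) → 2 H
  atom 6: C, bond orders sum to 3 (valence 4) → 1 H
  atom 7: C, bond orders sum to 3 (valence 4) → 1 H
  atom 8: O, bond orders sum to 2 (valence 2) → 0 H
  atom 9: C, bond orders sum to 3 (valence 4) → 1 H
  atom 10: C, bond orders sum to 4 (valence 4) → 0 H
  atom 11: N, bond orders sum to 3 (valence 3) → 0 H
  atom 12: C, bond orders sum to 2 (valence 4) → 2 H
  atom 13: C, bond orders sum to 2 (valence 4) → 2 H
  atom 14: C, bond orders sum to 2 (valence 4) → 2 H
  atom 15: C, bond orders sum to 3 (valence 4) → 1 H
  atom 16: N, bond orders sum to 1 (valence 3) → 2 H
  atom 17: C, bond orders sum to 2 (valence 4) → 2 H
  atom 18: C, bond orders sum to 3 (valence 4) → 1 H
  atom 19: C, bond orders sum to 1 (valence 4) → 3 H
  atom 20: C, bond orders sum to 4 (valence 4) → 0 H
  atom 21: F (halogen, monovalent) → 0 H
  atom 22: F (halogen, monovalent) → 0 H
  atom 23: F (halogen, monovalent) → 0 H
Totals → C:16, H:27, F:3, N:2, O:1, S:1.

C16H27F3N2OS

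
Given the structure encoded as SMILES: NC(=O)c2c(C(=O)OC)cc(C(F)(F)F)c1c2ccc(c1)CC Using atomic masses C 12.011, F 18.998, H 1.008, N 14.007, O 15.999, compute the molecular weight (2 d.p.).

325.29 g/mol

First, the molecular formula is C16H14F3NO3 (counting implicit H from valence).
  C: 16 × 12.011 = 192.176
  F: 3 × 18.998 = 56.994
  H: 14 × 1.008 = 14.112
  N: 1 × 14.007 = 14.007
  O: 3 × 15.999 = 47.997
Sum: 16×12.011 + 3×18.998 + 14×1.008 + 1×14.007 + 3×15.999 = 325.286 → 325.29 g/mol.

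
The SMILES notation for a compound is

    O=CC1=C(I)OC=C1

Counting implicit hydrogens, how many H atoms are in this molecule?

3

Walk through each heavy atom and fill implicit hydrogens from standard valence (C 4, N 3, O 2, S 2, halogen 1):
  atom 1: O, bond orders sum to 2 (valence 2) → 0 H
  atom 2: C, bond orders sum to 3 (valence 4) → 1 H
  atom 3: C, bond orders sum to 4 (valence 4) → 0 H
  atom 4: C, bond orders sum to 4 (valence 4) → 0 H
  atom 5: I (halogen, monovalent) → 0 H
  atom 6: O, bond orders sum to 2 (valence 2) → 0 H
  atom 7: C, bond orders sum to 3 (valence 4) → 1 H
  atom 8: C, bond orders sum to 3 (valence 4) → 1 H
Total hydrogens: 3.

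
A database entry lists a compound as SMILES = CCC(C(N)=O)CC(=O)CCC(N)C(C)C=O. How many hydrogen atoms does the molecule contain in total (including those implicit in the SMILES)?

Walk through each heavy atom and fill implicit hydrogens from standard valence (C 4, N 3, O 2, S 2, halogen 1):
  atom 1: C, bond orders sum to 1 (valence 4) → 3 H
  atom 2: C, bond orders sum to 2 (valence 4) → 2 H
  atom 3: C, bond orders sum to 3 (valence 4) → 1 H
  atom 4: C, bond orders sum to 4 (valence 4) → 0 H
  atom 5: N, bond orders sum to 1 (valence 3) → 2 H
  atom 6: O, bond orders sum to 2 (valence 2) → 0 H
  atom 7: C, bond orders sum to 2 (valence 4) → 2 H
  atom 8: C, bond orders sum to 4 (valence 4) → 0 H
  atom 9: O, bond orders sum to 2 (valence 2) → 0 H
  atom 10: C, bond orders sum to 2 (valence 4) → 2 H
  atom 11: C, bond orders sum to 2 (valence 4) → 2 H
  atom 12: C, bond orders sum to 3 (valence 4) → 1 H
  atom 13: N, bond orders sum to 1 (valence 3) → 2 H
  atom 14: C, bond orders sum to 3 (valence 4) → 1 H
  atom 15: C, bond orders sum to 1 (valence 4) → 3 H
  atom 16: C, bond orders sum to 3 (valence 4) → 1 H
  atom 17: O, bond orders sum to 2 (valence 2) → 0 H
Total hydrogens: 22.

22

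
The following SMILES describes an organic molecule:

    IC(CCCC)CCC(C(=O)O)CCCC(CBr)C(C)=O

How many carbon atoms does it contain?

16

Count every carbon token in the SMILES (each C, including those in ring-closure positions and inside branches).
Carbon count: 16.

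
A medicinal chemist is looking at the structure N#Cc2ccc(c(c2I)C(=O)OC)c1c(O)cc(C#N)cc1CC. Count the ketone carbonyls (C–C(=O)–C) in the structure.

0

Scan the SMILES for the ketone motif — none present.
Groups that are present: 1 ester, 1 hydroxyl, 2 nitrile.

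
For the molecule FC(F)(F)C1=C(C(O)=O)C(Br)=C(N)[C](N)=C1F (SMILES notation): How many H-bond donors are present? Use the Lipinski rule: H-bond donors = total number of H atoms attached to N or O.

5

Donors: find every N or O and count the H atoms it carries.
  atom 8 (O): bond orders sum to 1 → 1 H
  atom 9 (O): bond orders sum to 2 → 0 H
  atom 13 (N): bond orders sum to 1 → 2 H
  atom 15 (N): bond orders sum to 1 → 2 H
Lipinski HBD = 5.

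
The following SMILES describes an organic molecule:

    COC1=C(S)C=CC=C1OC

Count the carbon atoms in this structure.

8

Count every carbon token in the SMILES (each C, including those in ring-closure positions and inside branches).
Carbon count: 8.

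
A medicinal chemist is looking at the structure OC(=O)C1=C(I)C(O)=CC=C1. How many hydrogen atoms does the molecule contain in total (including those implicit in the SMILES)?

5

Walk through each heavy atom and fill implicit hydrogens from standard valence (C 4, N 3, O 2, S 2, halogen 1):
  atom 1: O, bond orders sum to 1 (valence 2) → 1 H
  atom 2: C, bond orders sum to 4 (valence 4) → 0 H
  atom 3: O, bond orders sum to 2 (valence 2) → 0 H
  atom 4: C, bond orders sum to 4 (valence 4) → 0 H
  atom 5: C, bond orders sum to 4 (valence 4) → 0 H
  atom 6: I (halogen, monovalent) → 0 H
  atom 7: C, bond orders sum to 4 (valence 4) → 0 H
  atom 8: O, bond orders sum to 1 (valence 2) → 1 H
  atom 9: C, bond orders sum to 3 (valence 4) → 1 H
  atom 10: C, bond orders sum to 3 (valence 4) → 1 H
  atom 11: C, bond orders sum to 3 (valence 4) → 1 H
Total hydrogens: 5.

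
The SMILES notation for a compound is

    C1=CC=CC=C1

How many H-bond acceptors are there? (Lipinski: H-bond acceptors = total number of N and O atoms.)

0

N atoms: 0; O atoms: 0.
Lipinski HBA = 0 + 0 = 0.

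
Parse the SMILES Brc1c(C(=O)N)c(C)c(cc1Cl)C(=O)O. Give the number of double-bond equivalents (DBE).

Molecular formula: C9H7BrClNO3.
DoU = (2C + 2 + N − H − X) / 2, where X is the halogen count and O/S are ignored.
    = (2·9 + 2 + 1 − 7 − 2) / 2 = 12 / 2 = 6.

6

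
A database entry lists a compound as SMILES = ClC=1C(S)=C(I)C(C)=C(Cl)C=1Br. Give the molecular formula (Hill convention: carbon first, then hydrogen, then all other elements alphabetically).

Walk through each heavy atom and fill implicit hydrogens from standard valence (C 4, N 3, O 2, S 2, halogen 1):
  atom 1: Cl (halogen, monovalent) → 0 H
  atom 2: C, bond orders sum to 4 (valence 4) → 0 H
  atom 3: C, bond orders sum to 4 (valence 4) → 0 H
  atom 4: S, bond orders sum to 1 (valence 2) → 1 H
  atom 5: C, bond orders sum to 4 (valence 4) → 0 H
  atom 6: I (halogen, monovalent) → 0 H
  atom 7: C, bond orders sum to 4 (valence 4) → 0 H
  atom 8: C, bond orders sum to 1 (valence 4) → 3 H
  atom 9: C, bond orders sum to 4 (valence 4) → 0 H
  atom 10: Cl (halogen, monovalent) → 0 H
  atom 11: C, bond orders sum to 4 (valence 4) → 0 H
  atom 12: Br (halogen, monovalent) → 0 H
Totals → C:7, H:4, Br:1, Cl:2, I:1, S:1.

C7H4BrCl2IS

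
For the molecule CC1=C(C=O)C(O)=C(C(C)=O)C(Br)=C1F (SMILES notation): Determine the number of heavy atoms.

Every atom symbol written in the SMILES (organic subset) is one heavy atom; implicit H are not written.
Heavy atoms by element → Br:1, C:10, F:1, O:3.
Total: 15.

15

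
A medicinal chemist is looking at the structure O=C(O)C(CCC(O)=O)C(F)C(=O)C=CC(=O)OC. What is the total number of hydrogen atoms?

Walk through each heavy atom and fill implicit hydrogens from standard valence (C 4, N 3, O 2, S 2, halogen 1):
  atom 1: O, bond orders sum to 2 (valence 2) → 0 H
  atom 2: C, bond orders sum to 4 (valence 4) → 0 H
  atom 3: O, bond orders sum to 1 (valence 2) → 1 H
  atom 4: C, bond orders sum to 3 (valence 4) → 1 H
  atom 5: C, bond orders sum to 2 (valence 4) → 2 H
  atom 6: C, bond orders sum to 2 (valence 4) → 2 H
  atom 7: C, bond orders sum to 4 (valence 4) → 0 H
  atom 8: O, bond orders sum to 1 (valence 2) → 1 H
  atom 9: O, bond orders sum to 2 (valence 2) → 0 H
  atom 10: C, bond orders sum to 3 (valence 4) → 1 H
  atom 11: F (halogen, monovalent) → 0 H
  atom 12: C, bond orders sum to 4 (valence 4) → 0 H
  atom 13: O, bond orders sum to 2 (valence 2) → 0 H
  atom 14: C, bond orders sum to 3 (valence 4) → 1 H
  atom 15: C, bond orders sum to 3 (valence 4) → 1 H
  atom 16: C, bond orders sum to 4 (valence 4) → 0 H
  atom 17: O, bond orders sum to 2 (valence 2) → 0 H
  atom 18: O, bond orders sum to 2 (valence 2) → 0 H
  atom 19: C, bond orders sum to 1 (valence 4) → 3 H
Total hydrogens: 13.

13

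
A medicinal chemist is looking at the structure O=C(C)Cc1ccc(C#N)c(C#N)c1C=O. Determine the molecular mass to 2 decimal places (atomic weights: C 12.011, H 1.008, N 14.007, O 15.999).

212.21 g/mol

First, the molecular formula is C12H8N2O2 (counting implicit H from valence).
  C: 12 × 12.011 = 144.132
  H: 8 × 1.008 = 8.064
  N: 2 × 14.007 = 28.014
  O: 2 × 15.999 = 31.998
Sum: 12×12.011 + 8×1.008 + 2×14.007 + 2×15.999 = 212.208 → 212.21 g/mol.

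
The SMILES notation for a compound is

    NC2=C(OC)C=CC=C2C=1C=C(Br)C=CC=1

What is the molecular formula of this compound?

Walk through each heavy atom and fill implicit hydrogens from standard valence (C 4, N 3, O 2, S 2, halogen 1):
  atom 1: N, bond orders sum to 1 (valence 3) → 2 H
  atom 2: C, bond orders sum to 4 (valence 4) → 0 H
  atom 3: C, bond orders sum to 4 (valence 4) → 0 H
  atom 4: O, bond orders sum to 2 (valence 2) → 0 H
  atom 5: C, bond orders sum to 1 (valence 4) → 3 H
  atom 6: C, bond orders sum to 3 (valence 4) → 1 H
  atom 7: C, bond orders sum to 3 (valence 4) → 1 H
  atom 8: C, bond orders sum to 3 (valence 4) → 1 H
  atom 9: C, bond orders sum to 4 (valence 4) → 0 H
  atom 10: C, bond orders sum to 4 (valence 4) → 0 H
  atom 11: C, bond orders sum to 3 (valence 4) → 1 H
  atom 12: C, bond orders sum to 4 (valence 4) → 0 H
  atom 13: Br (halogen, monovalent) → 0 H
  atom 14: C, bond orders sum to 3 (valence 4) → 1 H
  atom 15: C, bond orders sum to 3 (valence 4) → 1 H
  atom 16: C, bond orders sum to 3 (valence 4) → 1 H
Totals → C:13, H:12, Br:1, N:1, O:1.

C13H12BrNO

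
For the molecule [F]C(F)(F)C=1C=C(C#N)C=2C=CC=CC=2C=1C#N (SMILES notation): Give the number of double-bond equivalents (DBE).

Degree of unsaturation = (number of rings) + (number of π bonds).
Ring closures in the SMILES: 2.
π bonds: 5 double bonds (each 1 DoU), 2 triple bonds (each 2 DoU) → 9 DoU from unsaturation.
Total DoU = 2 + 9 = 11.

11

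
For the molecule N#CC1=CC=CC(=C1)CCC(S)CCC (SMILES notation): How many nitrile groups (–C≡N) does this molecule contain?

1

The nitrile motif appears at heavy-atom position 2 in the SMILES.
Other groups present: 1 thiol.
Nitrile count: 1.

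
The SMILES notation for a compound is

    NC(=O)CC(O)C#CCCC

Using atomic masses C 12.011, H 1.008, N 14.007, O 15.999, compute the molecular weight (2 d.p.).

155.20 g/mol

First, the molecular formula is C8H13NO2 (counting implicit H from valence).
  C: 8 × 12.011 = 96.088
  H: 13 × 1.008 = 13.104
  N: 1 × 14.007 = 14.007
  O: 2 × 15.999 = 31.998
Sum: 8×12.011 + 13×1.008 + 1×14.007 + 2×15.999 = 155.197 → 155.20 g/mol.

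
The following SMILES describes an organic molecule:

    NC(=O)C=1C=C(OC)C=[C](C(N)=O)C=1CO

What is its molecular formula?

C10H12N2O4

Walk through each heavy atom and fill implicit hydrogens from standard valence (C 4, N 3, O 2, S 2, halogen 1):
  atom 1: N, bond orders sum to 1 (valence 3) → 2 H
  atom 2: C, bond orders sum to 4 (valence 4) → 0 H
  atom 3: O, bond orders sum to 2 (valence 2) → 0 H
  atom 4: C, bond orders sum to 4 (valence 4) → 0 H
  atom 5: C, bond orders sum to 3 (valence 4) → 1 H
  atom 6: C, bond orders sum to 4 (valence 4) → 0 H
  atom 7: O, bond orders sum to 2 (valence 2) → 0 H
  atom 8: C, bond orders sum to 1 (valence 4) → 3 H
  atom 9: C, bond orders sum to 3 (valence 4) → 1 H
  atom 10: C with explicit H count 0
  atom 11: C, bond orders sum to 4 (valence 4) → 0 H
  atom 12: N, bond orders sum to 1 (valence 3) → 2 H
  atom 13: O, bond orders sum to 2 (valence 2) → 0 H
  atom 14: C, bond orders sum to 4 (valence 4) → 0 H
  atom 15: C, bond orders sum to 2 (valence 4) → 2 H
  atom 16: O, bond orders sum to 1 (valence 2) → 1 H
Totals → C:10, H:12, N:2, O:4.
In Hill order: C10H12N2O4.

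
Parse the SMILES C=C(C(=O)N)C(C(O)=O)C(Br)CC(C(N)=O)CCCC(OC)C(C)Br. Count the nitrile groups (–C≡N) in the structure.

0

Scan the SMILES for the nitrile motif — none present.
Groups that are present: 1 alkene, 2 amide, 1 carboxylic acid, 1 ether.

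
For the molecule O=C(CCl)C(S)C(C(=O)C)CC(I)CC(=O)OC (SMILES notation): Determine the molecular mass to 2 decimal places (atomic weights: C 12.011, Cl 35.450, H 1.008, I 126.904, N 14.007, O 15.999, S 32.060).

First, the molecular formula is C11H16ClIO4S (counting implicit H from valence).
  C: 11 × 12.011 = 132.121
  Cl: 1 × 35.450 = 35.450
  H: 16 × 1.008 = 16.128
  I: 1 × 126.904 = 126.904
  O: 4 × 15.999 = 63.996
  S: 1 × 32.060 = 32.060
Sum: 11×12.011 + 1×35.450 + 16×1.008 + 1×126.904 + 4×15.999 + 1×32.060 = 406.659 → 406.66 g/mol.

406.66 g/mol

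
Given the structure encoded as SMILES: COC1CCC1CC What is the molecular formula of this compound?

Walk through each heavy atom and fill implicit hydrogens from standard valence (C 4, N 3, O 2, S 2, halogen 1):
  atom 1: C, bond orders sum to 1 (valence 4) → 3 H
  atom 2: O, bond orders sum to 2 (valence 2) → 0 H
  atom 3: C, bond orders sum to 3 (valence 4) → 1 H
  atom 4: C, bond orders sum to 2 (valence 4) → 2 H
  atom 5: C, bond orders sum to 2 (valence 4) → 2 H
  atom 6: C, bond orders sum to 3 (valence 4) → 1 H
  atom 7: C, bond orders sum to 2 (valence 4) → 2 H
  atom 8: C, bond orders sum to 1 (valence 4) → 3 H
Totals → C:7, H:14, O:1.

C7H14O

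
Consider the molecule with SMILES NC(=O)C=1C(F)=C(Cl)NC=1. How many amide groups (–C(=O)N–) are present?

1

The amide motif appears at heavy-atom position 2 in the SMILES.
Amide count: 1.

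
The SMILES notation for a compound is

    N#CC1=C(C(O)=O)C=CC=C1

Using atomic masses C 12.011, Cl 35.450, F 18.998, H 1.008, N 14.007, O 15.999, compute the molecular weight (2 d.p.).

First, the molecular formula is C8H5NO2 (counting implicit H from valence).
  C: 8 × 12.011 = 96.088
  H: 5 × 1.008 = 5.040
  N: 1 × 14.007 = 14.007
  O: 2 × 15.999 = 31.998
Sum: 8×12.011 + 5×1.008 + 1×14.007 + 2×15.999 = 147.133 → 147.13 g/mol.

147.13 g/mol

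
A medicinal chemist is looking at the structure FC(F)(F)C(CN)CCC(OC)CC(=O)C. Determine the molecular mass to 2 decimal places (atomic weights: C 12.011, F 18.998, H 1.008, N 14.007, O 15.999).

241.25 g/mol

First, the molecular formula is C10H18F3NO2 (counting implicit H from valence).
  C: 10 × 12.011 = 120.110
  F: 3 × 18.998 = 56.994
  H: 18 × 1.008 = 18.144
  N: 1 × 14.007 = 14.007
  O: 2 × 15.999 = 31.998
Sum: 10×12.011 + 3×18.998 + 18×1.008 + 1×14.007 + 2×15.999 = 241.253 → 241.25 g/mol.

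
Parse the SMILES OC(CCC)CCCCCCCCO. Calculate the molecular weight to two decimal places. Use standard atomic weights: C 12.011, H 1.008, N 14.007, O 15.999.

202.34 g/mol

First, the molecular formula is C12H26O2 (counting implicit H from valence).
  C: 12 × 12.011 = 144.132
  H: 26 × 1.008 = 26.208
  O: 2 × 15.999 = 31.998
Sum: 12×12.011 + 26×1.008 + 2×15.999 = 202.338 → 202.34 g/mol.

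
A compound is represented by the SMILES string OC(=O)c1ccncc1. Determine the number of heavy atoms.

Every atom symbol written in the SMILES (organic subset) is one heavy atom; implicit H are not written.
Heavy atoms by element → C:6, N:1, O:2.
Total: 9.

9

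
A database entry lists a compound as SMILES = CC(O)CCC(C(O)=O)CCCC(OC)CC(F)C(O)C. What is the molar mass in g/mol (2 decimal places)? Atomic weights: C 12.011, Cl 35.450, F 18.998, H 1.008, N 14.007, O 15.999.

First, the molecular formula is C15H29FO5 (counting implicit H from valence).
  C: 15 × 12.011 = 180.165
  F: 1 × 18.998 = 18.998
  H: 29 × 1.008 = 29.232
  O: 5 × 15.999 = 79.995
Sum: 15×12.011 + 1×18.998 + 29×1.008 + 5×15.999 = 308.390 → 308.39 g/mol.

308.39 g/mol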